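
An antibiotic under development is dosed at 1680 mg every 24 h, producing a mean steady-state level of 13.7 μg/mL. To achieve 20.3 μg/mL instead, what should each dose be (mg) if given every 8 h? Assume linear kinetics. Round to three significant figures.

With linear kinetics, Css is proportional to dose rate (D/τ) at fixed clearance.
D₂ = D₁ × (Css,target / Css,current) × (τ₂/τ₁) = 1680 × (20.3/13.7) × (8/24) = 829.8 mg

830 mg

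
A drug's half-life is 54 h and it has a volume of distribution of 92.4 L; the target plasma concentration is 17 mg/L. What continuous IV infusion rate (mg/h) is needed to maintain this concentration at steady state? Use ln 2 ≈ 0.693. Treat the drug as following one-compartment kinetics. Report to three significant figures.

CL = ln 2 · Vd / t½ = 0.693 × 92.40 / 54 = 1.186 L/h
Infusion rate = CL × Css = 1.186 × 17 = 20.16 mg/h

20.2 mg/h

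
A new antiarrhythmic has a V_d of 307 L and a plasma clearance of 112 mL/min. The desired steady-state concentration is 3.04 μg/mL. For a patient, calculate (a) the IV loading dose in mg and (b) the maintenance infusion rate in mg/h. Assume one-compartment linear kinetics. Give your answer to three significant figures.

(a) 933 mg; (b) 20.4 mg/h

Loading: fill Vd to C_target → 307.0 L × 3.04 mg/L = 933.3 mg
CL = 112 mL/min × 60/1000 = 6.720 L/h
Infusion rate = 6.720 L/h × 3.04 mg/L = 20.43 mg/h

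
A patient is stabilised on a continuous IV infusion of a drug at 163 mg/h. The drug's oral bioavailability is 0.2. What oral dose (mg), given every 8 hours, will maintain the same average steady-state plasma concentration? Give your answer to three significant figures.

6520 mg

To maintain the same Css, the systemic dosing rate must be unchanged: F·D/τ = infusion rate.
D = rate × τ / F = 163 × 8 / 0.2 = 6520 mg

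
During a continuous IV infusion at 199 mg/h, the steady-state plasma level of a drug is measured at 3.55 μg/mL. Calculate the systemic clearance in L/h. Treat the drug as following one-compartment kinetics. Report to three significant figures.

56.1 L/h

At steady state, infusion rate = CL × Css, so CL = rate / Css.
CL = 199 / 3.55 = 56.06 L/h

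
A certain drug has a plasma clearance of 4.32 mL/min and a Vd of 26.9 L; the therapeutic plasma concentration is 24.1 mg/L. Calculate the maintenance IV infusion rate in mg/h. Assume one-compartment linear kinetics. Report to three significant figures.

6.25 mg/h

CL = 4.32 mL/min = 4.32 × 0.06 = 0.2592 L/h
Infusion rate = CL · Css = 0.2592 L/h × 24.1 mg/L = 6.247 mg/h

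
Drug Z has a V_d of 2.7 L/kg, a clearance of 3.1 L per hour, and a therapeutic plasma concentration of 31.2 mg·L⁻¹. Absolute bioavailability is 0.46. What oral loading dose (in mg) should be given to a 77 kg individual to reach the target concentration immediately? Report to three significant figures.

14100 mg

Total Vd = 2.7 × 77 = 207.9 L
LD is governed by Vd — clearance does not enter the loading-dose calculation.
LD = Vd × C / F = 207.9 × 31.20 / 0.46 = 14100 mg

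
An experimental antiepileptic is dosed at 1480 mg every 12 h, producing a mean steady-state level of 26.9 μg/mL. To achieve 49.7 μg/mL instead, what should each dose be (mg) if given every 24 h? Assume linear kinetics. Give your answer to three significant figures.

5470 mg

For first-order elimination, Css ∝ F·D/(CL·τ); F and CL are unchanged, so Css ∝ D/τ.
D₂ = D₁ × (Css,target / Css,current) × (τ₂/τ₁) = 1480 × (49.7/26.9) × (24/12) = 5469 mg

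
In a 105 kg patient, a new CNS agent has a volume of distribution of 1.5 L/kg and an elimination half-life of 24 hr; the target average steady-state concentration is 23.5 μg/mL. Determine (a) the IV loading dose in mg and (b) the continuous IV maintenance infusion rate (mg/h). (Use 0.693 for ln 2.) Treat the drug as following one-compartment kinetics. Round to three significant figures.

(a) 3700 mg; (b) 107 mg/h

Vd(total) = 105 kg × 1.5 L/kg = 157.5 L
LD = Vd × C = 157.5 × 23.5 = 3701 mg
CL = 0.693 × Vd / t½ = 0.693 × 157.5 / 24 = 4.548 L/h
Infusion rate = CL × Css = 4.548 × 23.5 = 106.9 mg/h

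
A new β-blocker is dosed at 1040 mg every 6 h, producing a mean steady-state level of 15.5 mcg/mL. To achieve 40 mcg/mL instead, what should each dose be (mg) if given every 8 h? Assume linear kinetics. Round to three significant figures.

3580 mg

With linear kinetics, Css is proportional to dose rate (D/τ) at fixed clearance.
D₂ = D₁ × (Css,target / Css,current) × (τ₂/τ₁) = 1040 × (40/15.5) × (8/6) = 3578 mg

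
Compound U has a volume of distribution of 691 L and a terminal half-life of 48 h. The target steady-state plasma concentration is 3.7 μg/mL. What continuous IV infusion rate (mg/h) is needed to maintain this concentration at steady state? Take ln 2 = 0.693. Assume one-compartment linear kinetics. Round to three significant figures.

CL = ln 2 · Vd / t½ = 0.693 × 691.0 / 48 = 9.976 L/h
Infusion rate = CL × Css = 9.976 × 3.7 = 36.91 mg/h

36.9 mg/h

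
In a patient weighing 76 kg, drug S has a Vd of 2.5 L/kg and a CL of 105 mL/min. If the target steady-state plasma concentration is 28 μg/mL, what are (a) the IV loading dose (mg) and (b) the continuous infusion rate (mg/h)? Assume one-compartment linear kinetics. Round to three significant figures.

Total Vd = 2.5 × 76 = 190.0 L
Loading: fill Vd to C_target → 190.0 L × 28 mg/L = 5320 mg
CL = 105 mL/min = 105 × 0.06 = 6.300 L/h
Maintenance: replace elimination → rate = CL × Css = 6.300 × 28 = 176.4 mg/h

(a) 5320 mg; (b) 176 mg/h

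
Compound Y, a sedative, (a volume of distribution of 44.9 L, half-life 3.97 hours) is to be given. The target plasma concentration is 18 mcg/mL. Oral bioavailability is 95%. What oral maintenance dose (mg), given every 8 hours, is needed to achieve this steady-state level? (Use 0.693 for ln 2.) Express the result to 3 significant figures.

CL = 0.693 × Vd / t½ = 0.693 × 44.90 / 3.97 = 7.838 L/h
D = CL × Css × τ / F = 7.838 × 18 × 8 / 0.95 = 1188 mg

1190 mg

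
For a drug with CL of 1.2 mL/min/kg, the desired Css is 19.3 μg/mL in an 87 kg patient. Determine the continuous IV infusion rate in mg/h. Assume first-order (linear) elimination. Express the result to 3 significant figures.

CL = 1.2 mL/min/kg × 87 kg = 104.4 mL/min = 104.4 × 60/1000 = 6.264 L/h
Rate = CL × Css = 6.264 × 19.3 = 120.9 mg/h

121 mg/h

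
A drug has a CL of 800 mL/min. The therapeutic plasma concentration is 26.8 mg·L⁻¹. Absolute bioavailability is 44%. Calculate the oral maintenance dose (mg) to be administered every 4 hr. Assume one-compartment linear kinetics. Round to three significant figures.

11700 mg

CL = 800 mL/min = 800 × 0.06 = 48.00 L/h
D = CL × Css × τ / F = 48.00 × 26.8 × 4 / 0.44 = 11690 mg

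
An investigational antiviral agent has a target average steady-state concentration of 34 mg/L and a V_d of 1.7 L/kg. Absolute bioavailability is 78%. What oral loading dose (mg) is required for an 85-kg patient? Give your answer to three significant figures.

Vd(total) = 85 kg × 1.7 L/kg = 144.5 L
LD = Vd × C / F = 144.5 × 34.00 / 0.78 = 6299 mg

6300 mg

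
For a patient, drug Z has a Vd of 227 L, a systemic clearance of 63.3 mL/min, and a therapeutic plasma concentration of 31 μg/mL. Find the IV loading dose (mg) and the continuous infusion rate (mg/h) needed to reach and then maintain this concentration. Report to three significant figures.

Loading: fill Vd to C_target → 227.0 L × 31 mg/L = 7037 mg
CL = 63.3 mL/min × 60/1000 = 3.798 L/h
Maintenance infusion rate = CL × Css = 3.798 × 31 = 117.7 mg/h

(a) 7040 mg; (b) 118 mg/h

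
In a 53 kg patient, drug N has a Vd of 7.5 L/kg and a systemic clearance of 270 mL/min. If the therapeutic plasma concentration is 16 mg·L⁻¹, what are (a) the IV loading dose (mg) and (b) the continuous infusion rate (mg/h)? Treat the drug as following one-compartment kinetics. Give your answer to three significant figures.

Total Vd = 7.5 × 53 = 397.5 L
Loading dose = Vd × C = 397.5 × 16 = 6360 mg
Convert clearance: 270 mL/min × 60 min/h ÷ 1000 mL/L = 16.20 L/h
Maintenance: replace elimination → rate = CL × Css = 16.20 × 16 = 259.2 mg/h

(a) 6360 mg; (b) 259 mg/h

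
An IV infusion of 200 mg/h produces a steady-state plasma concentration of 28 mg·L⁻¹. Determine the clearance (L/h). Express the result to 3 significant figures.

7.14 L/h

At steady state, infusion rate = CL × Css, so CL = rate / Css.
CL = 200 / 28 = 7.143 L/h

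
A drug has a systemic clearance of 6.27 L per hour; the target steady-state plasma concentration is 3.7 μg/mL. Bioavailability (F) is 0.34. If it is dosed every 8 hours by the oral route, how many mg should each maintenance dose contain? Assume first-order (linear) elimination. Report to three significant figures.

D = CL × Css × τ / F = 6.270 × 3.7 × 8 / 0.34 = 545.9 mg

546 mg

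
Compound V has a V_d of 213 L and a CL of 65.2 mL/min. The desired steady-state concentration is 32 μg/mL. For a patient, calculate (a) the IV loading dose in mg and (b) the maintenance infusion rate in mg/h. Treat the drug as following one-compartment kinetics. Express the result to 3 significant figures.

(a) 6820 mg; (b) 125 mg/h

Loading: fill Vd to C_target → 213.0 L × 32 mg/L = 6816 mg
CL = 65.2 mL/min × 60/1000 = 3.912 L/h
Maintenance: replace elimination → rate = CL × Css = 3.912 × 32 = 125.2 mg/h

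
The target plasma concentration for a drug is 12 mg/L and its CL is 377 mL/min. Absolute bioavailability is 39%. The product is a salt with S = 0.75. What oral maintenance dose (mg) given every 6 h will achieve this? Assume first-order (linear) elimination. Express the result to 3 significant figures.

CL = 377 mL/min = 377 × 0.06 = 22.62 L/h
D = CL × Css × τ / F / S = 22.62 × 12 × 6 / 0.39 / 0.75 = 5568 mg

5570 mg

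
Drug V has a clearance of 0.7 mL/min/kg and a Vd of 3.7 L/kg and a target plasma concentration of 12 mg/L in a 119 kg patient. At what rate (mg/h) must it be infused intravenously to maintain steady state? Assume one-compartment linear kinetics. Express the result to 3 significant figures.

CL = 0.7 mL/min/kg × 119 kg = 83.30 mL/min = 83.30 × 60/1000 = 4.998 L/h
Infusion rate = CL · Css = 4.998 L/h × 12 mg/L = 59.98 mg/h

60.0 mg/h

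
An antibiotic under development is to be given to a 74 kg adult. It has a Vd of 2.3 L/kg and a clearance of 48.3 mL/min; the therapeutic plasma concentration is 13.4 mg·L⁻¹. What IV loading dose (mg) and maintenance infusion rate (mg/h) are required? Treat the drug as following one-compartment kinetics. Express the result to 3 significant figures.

Vd = 2.3 L/kg × 74 kg = 170.2 L
LD = Vd · C_target = 170.2 × 13.4 = 2281 mg
CL = 48.3 mL/min × 60/1000 = 2.898 L/h
Infusion rate = 2.898 L/h × 13.4 mg/L = 38.83 mg/h

(a) 2280 mg; (b) 38.8 mg/h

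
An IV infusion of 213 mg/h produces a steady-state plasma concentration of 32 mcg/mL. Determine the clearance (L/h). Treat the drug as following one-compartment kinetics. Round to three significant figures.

At steady state, infusion rate = CL × Css, so CL = rate / Css.
CL = 213 / 32 = 6.656 L/h

6.66 L/h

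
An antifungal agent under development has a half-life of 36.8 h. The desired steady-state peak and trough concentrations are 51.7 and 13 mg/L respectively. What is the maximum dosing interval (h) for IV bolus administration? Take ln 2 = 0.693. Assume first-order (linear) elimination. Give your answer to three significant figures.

k = 0.693 / t½ = 0.693 / 36.8 = 0.01883 h⁻¹
Between IV bolus doses, concentration decays as C = C₀·e^(−kτ), so C_peak/C_trough = e^(kτ).
τ_max = ln(C_peak/C_trough) / k = ln(51.7/13) / 0.01883 = 1.381 / 0.01883 = 73.34 h

73.3 h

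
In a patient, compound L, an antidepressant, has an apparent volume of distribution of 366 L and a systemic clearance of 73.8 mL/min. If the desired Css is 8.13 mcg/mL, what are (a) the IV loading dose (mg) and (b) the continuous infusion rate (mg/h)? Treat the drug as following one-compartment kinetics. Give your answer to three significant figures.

(a) 2980 mg; (b) 36.0 mg/h

Loading dose = Vd × C = 366.0 × 8.13 = 2976 mg
Convert clearance: 73.8 mL/min × 60 min/h ÷ 1000 mL/L = 4.428 L/h
Maintenance: replace elimination → rate = CL × Css = 4.428 × 8.13 = 36.00 mg/h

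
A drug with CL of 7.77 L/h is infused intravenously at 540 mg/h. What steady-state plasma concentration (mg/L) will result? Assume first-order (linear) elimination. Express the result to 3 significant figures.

69.5 mg/L

Css = rate / CL = 540 / 7.770 = 69.50 mg/L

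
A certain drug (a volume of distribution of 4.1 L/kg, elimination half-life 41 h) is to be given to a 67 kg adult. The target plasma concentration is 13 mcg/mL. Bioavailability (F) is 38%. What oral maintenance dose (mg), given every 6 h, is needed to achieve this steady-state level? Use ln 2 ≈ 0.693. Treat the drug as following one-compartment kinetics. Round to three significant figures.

Vd(total) = 67 kg × 4.1 L/kg = 274.7 L
k = 0.693/41 = 0.01690 h⁻¹, so CL = k·Vd = 0.01690 × 274.7 = 4.642 L/h
D = CL × Css × τ / F = 4.642 × 13 × 6 / 0.38 = 952.8 mg

953 mg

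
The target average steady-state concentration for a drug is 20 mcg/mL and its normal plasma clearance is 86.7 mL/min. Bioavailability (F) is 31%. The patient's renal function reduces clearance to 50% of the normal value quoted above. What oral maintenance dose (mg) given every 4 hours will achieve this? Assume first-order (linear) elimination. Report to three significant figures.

Convert clearance: 86.7 mL/min × 60 min/h ÷ 1000 mL/L = 5.202 L/h
Patient clearance = 0.5 × 5.202 = 2.601 L/h
At steady state, dose per interval replaces the amount cleared in that interval: F·D/τ = CL·Css.
D = CL × Css × τ / F = 2.601 × 20 × 4 / 0.31 = 671.2 mg

671 mg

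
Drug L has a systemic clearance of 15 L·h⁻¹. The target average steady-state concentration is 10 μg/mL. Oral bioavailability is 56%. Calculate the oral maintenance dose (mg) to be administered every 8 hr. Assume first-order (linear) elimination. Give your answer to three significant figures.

D = CL × Css × τ / F = 15.00 × 10 × 8 / 0.56 = 2143 mg

2140 mg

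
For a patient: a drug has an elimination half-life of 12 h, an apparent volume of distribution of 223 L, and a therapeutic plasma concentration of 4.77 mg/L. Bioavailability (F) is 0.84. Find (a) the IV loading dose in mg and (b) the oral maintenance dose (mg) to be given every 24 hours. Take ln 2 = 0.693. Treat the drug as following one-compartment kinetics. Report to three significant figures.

LD = Vd × C = 223.0 × 4.77 = 1064 mg
CL = 0.693 × Vd / t½ = 0.693 × 223.0 / 12 = 12.88 L/h
D = CL × Css × τ / F = 12.88 × 4.77 × 24 / 0.84 = 1755 mg

(a) 1060 mg; (b) 1760 mg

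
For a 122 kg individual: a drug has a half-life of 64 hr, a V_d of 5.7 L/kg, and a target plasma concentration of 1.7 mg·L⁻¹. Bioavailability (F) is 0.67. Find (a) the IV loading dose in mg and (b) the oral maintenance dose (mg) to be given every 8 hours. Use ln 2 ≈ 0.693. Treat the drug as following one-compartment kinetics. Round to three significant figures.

Total Vd = 5.7 × 122 = 695.4 L
LD = Vd × C = 695.4 × 1.7 = 1182 mg
CL = 0.693 × Vd / t½ = 0.693 × 695.4 / 64 = 7.530 L/h
D = CL × Css × τ / F = 7.530 × 1.7 × 8 / 0.67 = 152.8 mg

(a) 1180 mg; (b) 153 mg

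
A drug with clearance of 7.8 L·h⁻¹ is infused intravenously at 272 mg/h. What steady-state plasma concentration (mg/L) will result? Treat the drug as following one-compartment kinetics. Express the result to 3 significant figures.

34.9 mg/L

Css = rate / CL = 272 / 7.800 = 34.87 mg/L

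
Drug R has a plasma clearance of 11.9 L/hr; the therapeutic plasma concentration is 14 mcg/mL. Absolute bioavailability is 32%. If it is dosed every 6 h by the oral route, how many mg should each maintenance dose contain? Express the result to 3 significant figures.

D = CL × Css × τ / F = 11.90 × 14 × 6 / 0.32 = 3124 mg

3120 mg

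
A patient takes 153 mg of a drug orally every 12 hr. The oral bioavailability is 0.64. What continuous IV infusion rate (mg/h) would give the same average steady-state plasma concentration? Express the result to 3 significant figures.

Equivalent systemic input: infusion rate = F·D/τ.
Rate = 0.64 × 153 / 12 = 8.160 mg/h

8.16 mg/h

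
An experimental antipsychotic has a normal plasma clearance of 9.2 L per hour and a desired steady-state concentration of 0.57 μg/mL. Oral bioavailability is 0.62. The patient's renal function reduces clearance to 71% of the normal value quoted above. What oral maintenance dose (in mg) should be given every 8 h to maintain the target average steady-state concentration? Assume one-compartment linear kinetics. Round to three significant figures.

48.0 mg

Patient clearance = 0.71 × 9.200 = 6.532 L/h
D = CL × Css × τ / F = 6.532 × 0.57 × 8 / 0.62 = 48.04 mg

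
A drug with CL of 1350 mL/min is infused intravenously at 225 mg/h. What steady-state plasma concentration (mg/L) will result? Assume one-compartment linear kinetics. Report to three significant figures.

2.78 mg/L

CL = 1350 mL/min × 60/1000 = 81.00 L/h
Css = rate / CL = 225 / 81.00 = 2.778 mg/L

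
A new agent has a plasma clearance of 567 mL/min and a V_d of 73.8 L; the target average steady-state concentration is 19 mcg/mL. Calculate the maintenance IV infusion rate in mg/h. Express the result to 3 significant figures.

646 mg/h

CL = 567 mL/min × 60/1000 = 34.02 L/h
Rate = CL × Css = 34.02 × 19 = 646.4 mg/h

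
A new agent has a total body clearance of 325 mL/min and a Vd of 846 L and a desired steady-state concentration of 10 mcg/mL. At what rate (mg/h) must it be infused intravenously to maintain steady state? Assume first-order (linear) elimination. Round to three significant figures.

Convert clearance: 325 mL/min × 60 min/h ÷ 1000 mL/L = 19.50 L/h
R₀ = 19.50 × 10 = 195.0 mg/h

195 mg/h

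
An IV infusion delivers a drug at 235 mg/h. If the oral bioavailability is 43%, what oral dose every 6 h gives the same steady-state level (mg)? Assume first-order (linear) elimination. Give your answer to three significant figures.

To maintain the same Css, the systemic dosing rate must be unchanged: F·D/τ = infusion rate.
D = rate × τ / F = 235 × 6 / 0.43 = 3279 mg

3280 mg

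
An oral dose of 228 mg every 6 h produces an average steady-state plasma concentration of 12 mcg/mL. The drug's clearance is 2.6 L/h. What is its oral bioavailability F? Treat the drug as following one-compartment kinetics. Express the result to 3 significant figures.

0.821

F·D/τ = CL·Css at steady state → F = CL·Css·τ / D.
F = 2.6 × 12 × 6 / 228 = 0.821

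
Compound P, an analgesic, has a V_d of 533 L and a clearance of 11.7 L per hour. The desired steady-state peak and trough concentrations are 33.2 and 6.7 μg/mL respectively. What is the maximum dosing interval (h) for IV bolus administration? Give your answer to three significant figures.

72.9 h

k = CL / Vd = 11.70 / 533.0 = 0.02195 h⁻¹
Between IV bolus doses, concentration decays as C = C₀·e^(−kτ), so C_peak/C_trough = e^(kτ).
τ_max = ln(C_peak/C_trough) / k = ln(33.2/6.7) / 0.02195 = 1.600 / 0.02195 = 72.89 h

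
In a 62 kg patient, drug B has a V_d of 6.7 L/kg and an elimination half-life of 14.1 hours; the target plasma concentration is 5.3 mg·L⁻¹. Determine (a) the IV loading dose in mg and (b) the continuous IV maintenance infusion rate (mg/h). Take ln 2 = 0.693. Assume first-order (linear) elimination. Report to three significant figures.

Vd(total) = 62 kg × 6.7 L/kg = 415.4 L
LD = Vd × C = 415.4 × 5.3 = 2202 mg
CL = 0.693 × Vd / t½ = 0.693 × 415.4 / 14.1 = 20.42 L/h
Infusion rate = CL × Css = 20.42 × 5.3 = 108.2 mg/h

(a) 2200 mg; (b) 108 mg/h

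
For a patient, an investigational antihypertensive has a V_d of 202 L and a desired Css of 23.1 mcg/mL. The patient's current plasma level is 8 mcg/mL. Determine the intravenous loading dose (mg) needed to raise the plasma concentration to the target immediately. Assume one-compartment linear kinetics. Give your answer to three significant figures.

3050 mg

The loading dose fills Vd to the target concentration.
Concentration deficit ΔC = 23.1 − 8 = 15.10 mg/L
LD = Vd × ΔC = 202.0 × 15.10 = 3050 mg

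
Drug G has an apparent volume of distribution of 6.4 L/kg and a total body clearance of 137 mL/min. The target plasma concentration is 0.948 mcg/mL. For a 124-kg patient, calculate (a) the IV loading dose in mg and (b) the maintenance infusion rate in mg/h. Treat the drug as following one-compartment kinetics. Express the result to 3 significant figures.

Vd = 6.4 L/kg × 124 kg = 793.6 L
Loading: fill Vd to C_target → 793.6 L × 0.948 mg/L = 752.3 mg
CL = 137 mL/min = 137 × 0.06 = 8.220 L/h
Maintenance: replace elimination → rate = CL × Css = 8.220 × 0.948 = 7.793 mg/h

(a) 752 mg; (b) 7.79 mg/h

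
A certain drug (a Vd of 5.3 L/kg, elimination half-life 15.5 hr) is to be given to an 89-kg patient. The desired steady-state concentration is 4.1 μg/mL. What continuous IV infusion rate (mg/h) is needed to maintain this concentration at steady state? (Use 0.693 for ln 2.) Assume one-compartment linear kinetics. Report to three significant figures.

Vd(total) = 89 kg × 5.3 L/kg = 471.7 L
k = 0.693/15.5 = 0.04471 h⁻¹, so CL = k·Vd = 0.04471 × 471.7 = 21.09 L/h
Infusion rate = CL × Css = 21.09 × 4.1 = 86.47 mg/h

86.5 mg/h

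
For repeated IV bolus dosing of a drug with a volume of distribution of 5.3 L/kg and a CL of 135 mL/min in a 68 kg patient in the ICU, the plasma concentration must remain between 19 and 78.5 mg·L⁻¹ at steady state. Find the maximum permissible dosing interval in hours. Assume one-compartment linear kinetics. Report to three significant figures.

Total Vd = 5.3 × 68 = 360.4 L
Convert clearance: 135 mL/min × 60 min/h ÷ 1000 mL/L = 8.100 L/h
k = CL / Vd = 8.100 / 360.4 = 0.02248 h⁻¹
Between IV bolus doses, concentration decays as C = C₀·e^(−kτ), so C_peak/C_trough = e^(kτ).
τ_max = ln(C_peak/C_trough) / k = ln(78.5/19) / 0.02248 = 1.419 / 0.02248 = 63.12 h

63.1 h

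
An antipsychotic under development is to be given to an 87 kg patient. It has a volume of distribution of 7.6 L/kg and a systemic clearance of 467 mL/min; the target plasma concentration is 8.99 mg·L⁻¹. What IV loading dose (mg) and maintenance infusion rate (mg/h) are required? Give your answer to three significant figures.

(a) 5940 mg; (b) 252 mg/h

Vd = 7.6 L/kg × 87 kg = 661.2 L
LD = Vd · C_target = 661.2 × 8.99 = 5944 mg
CL = 467 mL/min = 467 × 0.06 = 28.02 L/h
Infusion rate = 28.02 L/h × 8.99 mg/L = 251.9 mg/h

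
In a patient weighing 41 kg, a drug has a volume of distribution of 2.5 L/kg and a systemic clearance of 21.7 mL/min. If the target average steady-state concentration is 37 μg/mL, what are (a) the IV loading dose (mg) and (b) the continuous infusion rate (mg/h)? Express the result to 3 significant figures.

(a) 3790 mg; (b) 48.2 mg/h

Total Vd = 2.5 × 41 = 102.5 L
LD = Vd · C_target = 102.5 × 37 = 3793 mg
Convert clearance: 21.7 mL/min × 60 min/h ÷ 1000 mL/L = 1.302 L/h
Infusion rate = 1.302 L/h × 37 mg/L = 48.17 mg/h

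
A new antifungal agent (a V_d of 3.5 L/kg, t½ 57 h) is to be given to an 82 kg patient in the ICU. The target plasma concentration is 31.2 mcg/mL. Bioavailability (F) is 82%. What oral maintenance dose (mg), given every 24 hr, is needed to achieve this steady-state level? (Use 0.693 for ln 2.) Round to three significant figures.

Vd(total) = 82 kg × 3.5 L/kg = 287.0 L
CL = 0.693 × Vd / t½ = 0.693 × 287.0 / 57 = 3.489 L/h
D = CL × Css × τ / F = 3.489 × 31.2 × 24 / 0.82 = 3186 mg

3190 mg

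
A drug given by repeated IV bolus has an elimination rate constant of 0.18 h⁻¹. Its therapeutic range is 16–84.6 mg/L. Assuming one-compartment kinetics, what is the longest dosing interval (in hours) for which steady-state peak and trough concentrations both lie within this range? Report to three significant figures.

9.25 h

Between IV bolus doses, concentration decays as C = C₀·e^(−kτ), so C_peak/C_trough = e^(kτ).
τ_max = ln(C_peak/C_trough) / k = ln(84.6/16) / 0.1800 = 1.665 / 0.1800 = 9.250 h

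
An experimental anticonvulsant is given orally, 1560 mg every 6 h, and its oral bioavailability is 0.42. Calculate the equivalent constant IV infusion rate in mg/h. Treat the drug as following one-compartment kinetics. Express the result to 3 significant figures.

Equivalent systemic input: infusion rate = F·D/τ.
Rate = 0.42 × 1560 / 6 = 109.2 mg/h

109 mg/h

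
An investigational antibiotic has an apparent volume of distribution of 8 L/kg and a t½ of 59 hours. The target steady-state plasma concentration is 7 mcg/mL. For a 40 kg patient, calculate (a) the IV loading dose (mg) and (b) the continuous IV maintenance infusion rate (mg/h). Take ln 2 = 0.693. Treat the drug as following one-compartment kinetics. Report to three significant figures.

(a) 2240 mg; (b) 26.3 mg/h

Vd = 8 L/kg × 40 kg = 320.0 L
LD = Vd × C = 320.0 × 7 = 2240 mg
CL = 0.693 × Vd / t½ = 0.693 × 320.0 / 59 = 3.759 L/h
Infusion rate = CL × Css = 3.759 × 7 = 26.31 mg/h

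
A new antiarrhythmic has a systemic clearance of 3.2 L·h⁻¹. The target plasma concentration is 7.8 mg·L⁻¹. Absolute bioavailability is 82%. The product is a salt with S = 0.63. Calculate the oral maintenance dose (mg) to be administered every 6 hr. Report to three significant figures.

D = CL × Css × τ / F / S = 3.200 × 7.8 × 6 / 0.82 / 0.63 = 289.9 mg

290 mg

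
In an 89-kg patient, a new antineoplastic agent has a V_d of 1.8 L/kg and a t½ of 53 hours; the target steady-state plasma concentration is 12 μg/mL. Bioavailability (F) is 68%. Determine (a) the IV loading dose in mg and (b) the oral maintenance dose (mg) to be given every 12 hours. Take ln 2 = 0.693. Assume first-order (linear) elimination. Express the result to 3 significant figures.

Vd(total) = 89 kg × 1.8 L/kg = 160.2 L
LD = Vd × C = 160.2 × 12 = 1922 mg
CL = 0.693 × Vd / t½ = 0.693 × 160.2 / 53 = 2.095 L/h
D = CL × Css × τ / F = 2.095 × 12 × 12 / 0.68 = 443.6 mg

(a) 1920 mg; (b) 444 mg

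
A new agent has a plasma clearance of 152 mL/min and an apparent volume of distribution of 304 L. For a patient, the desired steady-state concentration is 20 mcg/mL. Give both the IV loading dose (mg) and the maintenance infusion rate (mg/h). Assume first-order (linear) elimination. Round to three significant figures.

LD = Vd · C_target = 304.0 × 20 = 6080 mg
CL = 152 mL/min × 60/1000 = 9.120 L/h
Maintenance: replace elimination → rate = CL × Css = 9.120 × 20 = 182.4 mg/h

(a) 6080 mg; (b) 182 mg/h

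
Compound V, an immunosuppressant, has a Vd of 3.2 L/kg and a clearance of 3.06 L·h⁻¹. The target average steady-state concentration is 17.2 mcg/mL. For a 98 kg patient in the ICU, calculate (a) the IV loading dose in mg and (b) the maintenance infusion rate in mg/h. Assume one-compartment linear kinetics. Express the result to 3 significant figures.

(a) 5390 mg; (b) 52.6 mg/h

Vd = 3.2 L/kg × 98 kg = 313.6 L
Loading: fill Vd to C_target → 313.6 L × 17.2 mg/L = 5394 mg
Maintenance: replace elimination → rate = CL × Css = 3.060 × 17.2 = 52.63 mg/h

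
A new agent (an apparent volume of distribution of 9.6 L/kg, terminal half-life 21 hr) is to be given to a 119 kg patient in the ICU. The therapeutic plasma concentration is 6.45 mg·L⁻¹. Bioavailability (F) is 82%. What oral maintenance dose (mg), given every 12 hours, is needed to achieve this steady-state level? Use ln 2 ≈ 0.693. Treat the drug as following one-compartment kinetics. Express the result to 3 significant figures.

Vd = 9.6 L/kg × 119 kg = 1142 L
CL = 0.693 × Vd / t½ = 0.693 × 1142 / 21 = 37.69 L/h
D = CL × Css × τ / F = 37.69 × 6.45 × 12 / 0.82 = 3558 mg

3560 mg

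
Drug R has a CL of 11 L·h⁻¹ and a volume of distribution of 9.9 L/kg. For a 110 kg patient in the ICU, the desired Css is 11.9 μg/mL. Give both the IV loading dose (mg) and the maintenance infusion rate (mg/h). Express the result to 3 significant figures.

Total Vd = 9.9 × 110 = 1089 L
Loading: fill Vd to C_target → 1089 L × 11.9 mg/L = 12960 mg
Infusion rate = 11.00 L/h × 11.9 mg/L = 130.9 mg/h

(a) 13000 mg; (b) 131 mg/h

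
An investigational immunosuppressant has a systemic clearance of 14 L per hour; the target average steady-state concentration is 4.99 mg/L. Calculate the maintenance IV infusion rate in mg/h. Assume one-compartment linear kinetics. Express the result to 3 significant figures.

69.9 mg/h

At steady state, infusion rate equals elimination rate: rate in = CL × Css.
Rate = CL × Css = 14.00 × 4.99 = 69.86 mg/h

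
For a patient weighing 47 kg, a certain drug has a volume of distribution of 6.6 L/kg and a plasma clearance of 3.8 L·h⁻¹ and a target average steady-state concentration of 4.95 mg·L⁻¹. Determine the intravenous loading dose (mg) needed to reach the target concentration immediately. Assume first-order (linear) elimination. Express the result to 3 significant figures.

Vd = 6.6 L/kg × 47 kg = 310.2 L
The loading dose fills Vd to the target concentration; clearance is irrelevant here.
LD = Vd × C = 310.2 × 4.950 = 1535 mg

1540 mg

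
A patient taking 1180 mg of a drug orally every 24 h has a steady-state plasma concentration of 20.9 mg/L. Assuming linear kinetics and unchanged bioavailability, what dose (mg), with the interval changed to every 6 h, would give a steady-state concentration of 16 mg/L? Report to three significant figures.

With linear kinetics, Css is proportional to dose rate (D/τ) at fixed clearance.
D₂ = D₁ × (Css,target / Css,current) × (τ₂/τ₁) = 1180 × (16/20.9) × (6/24) = 225.8 mg

226 mg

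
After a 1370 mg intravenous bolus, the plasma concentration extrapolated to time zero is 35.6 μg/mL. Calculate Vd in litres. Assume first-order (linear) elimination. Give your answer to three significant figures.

38.5 L

Immediately after an IV bolus, C₀ = Dose / Vd, so Vd = Dose / C₀.
Vd = 1370 / 35.6 = 38.48 L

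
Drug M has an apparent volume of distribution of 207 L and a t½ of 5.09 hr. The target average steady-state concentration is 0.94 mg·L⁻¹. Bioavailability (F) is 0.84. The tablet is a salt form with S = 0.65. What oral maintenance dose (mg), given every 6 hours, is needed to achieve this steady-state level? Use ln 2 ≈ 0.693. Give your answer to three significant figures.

CL = ln 2 · Vd / t½ = 0.693 × 207.0 / 5.09 = 28.18 L/h
D = CL × Css × τ / F / S = 28.18 × 0.94 × 6 / 0.84 / 0.65 = 291.1 mg

291 mg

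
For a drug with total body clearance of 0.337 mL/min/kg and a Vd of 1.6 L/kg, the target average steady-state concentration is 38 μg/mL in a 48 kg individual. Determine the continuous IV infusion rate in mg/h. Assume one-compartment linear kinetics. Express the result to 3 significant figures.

36.9 mg/h

CL = 0.337 mL/min/kg × 48 kg = 16.18 mL/min = 16.18 × 60/1000 = 0.9708 L/h
Rate = CL × Css = 0.9708 × 38 = 36.89 mg/h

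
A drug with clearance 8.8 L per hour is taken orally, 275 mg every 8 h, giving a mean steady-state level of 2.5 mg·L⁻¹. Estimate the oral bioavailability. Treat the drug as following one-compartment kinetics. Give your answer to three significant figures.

0.640

F·D/τ = CL·Css at steady state → F = CL·Css·τ / D.
F = 8.8 × 2.5 × 8 / 275 = 0.640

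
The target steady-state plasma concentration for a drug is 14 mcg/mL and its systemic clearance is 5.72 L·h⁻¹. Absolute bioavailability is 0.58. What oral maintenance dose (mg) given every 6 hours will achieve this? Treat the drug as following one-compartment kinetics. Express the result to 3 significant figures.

828 mg

At steady state, dose per interval replaces the amount cleared in that interval: F·D/τ = CL·Css.
D = CL × Css × τ / F = 5.720 × 14 × 6 / 0.58 = 828.4 mg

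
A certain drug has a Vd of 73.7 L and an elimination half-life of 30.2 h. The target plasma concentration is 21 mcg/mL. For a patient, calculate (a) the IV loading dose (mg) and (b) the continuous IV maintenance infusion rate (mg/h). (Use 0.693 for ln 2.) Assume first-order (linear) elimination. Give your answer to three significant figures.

LD = Vd × C = 73.70 × 21 = 1548 mg
CL = 0.693 × Vd / t½ = 0.693 × 73.70 / 30.2 = 1.691 L/h
Infusion rate = CL × Css = 1.691 × 21 = 35.51 mg/h

(a) 1550 mg; (b) 35.5 mg/h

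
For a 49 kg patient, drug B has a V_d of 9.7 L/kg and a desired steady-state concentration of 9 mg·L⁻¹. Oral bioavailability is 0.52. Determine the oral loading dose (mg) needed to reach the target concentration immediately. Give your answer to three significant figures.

8230 mg

Total Vd = 9.7 × 49 = 475.3 L
LD = Vd × C / F = 475.3 × 9.000 / 0.52 = 8226 mg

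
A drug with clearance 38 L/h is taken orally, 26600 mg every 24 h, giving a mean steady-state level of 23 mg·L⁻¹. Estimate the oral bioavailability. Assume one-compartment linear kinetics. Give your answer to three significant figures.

0.789

F·D/τ = CL·Css at steady state → F = CL·Css·τ / D.
F = 38 × 23 × 24 / 26600 = 0.789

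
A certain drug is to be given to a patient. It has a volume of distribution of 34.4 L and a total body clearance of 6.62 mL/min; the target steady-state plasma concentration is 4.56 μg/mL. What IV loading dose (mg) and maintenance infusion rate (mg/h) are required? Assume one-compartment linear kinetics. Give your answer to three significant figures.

Loading: fill Vd to C_target → 34.40 L × 4.56 mg/L = 156.9 mg
CL = 6.62 mL/min = 6.62 × 0.06 = 0.3972 L/h
Maintenance: replace elimination → rate = CL × Css = 0.3972 × 4.56 = 1.811 mg/h

(a) 157 mg; (b) 1.81 mg/h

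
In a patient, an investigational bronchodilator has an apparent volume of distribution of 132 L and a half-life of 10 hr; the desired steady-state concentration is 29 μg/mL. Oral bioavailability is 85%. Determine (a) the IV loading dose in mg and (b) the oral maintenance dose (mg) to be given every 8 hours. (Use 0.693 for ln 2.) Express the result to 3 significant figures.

(a) 3830 mg; (b) 2500 mg

LD = Vd × C = 132.0 × 29 = 3828 mg
CL = 0.693 × Vd / t½ = 0.693 × 132.0 / 10 = 9.148 L/h
D = CL × Css × τ / F = 9.148 × 29 × 8 / 0.85 = 2497 mg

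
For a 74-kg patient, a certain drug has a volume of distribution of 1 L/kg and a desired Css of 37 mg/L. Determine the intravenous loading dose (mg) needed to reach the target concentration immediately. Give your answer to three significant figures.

2740 mg

Vd = 1 L/kg × 74 kg = 74.00 L
The loading dose fills Vd to the target concentration.
LD = Vd × C = 74.00 × 37.00 = 2738 mg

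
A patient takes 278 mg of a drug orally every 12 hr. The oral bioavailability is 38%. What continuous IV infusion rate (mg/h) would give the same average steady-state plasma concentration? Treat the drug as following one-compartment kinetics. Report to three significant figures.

Equivalent systemic input: infusion rate = F·D/τ.
Rate = 0.38 × 278 / 12 = 8.803 mg/h

8.80 mg/h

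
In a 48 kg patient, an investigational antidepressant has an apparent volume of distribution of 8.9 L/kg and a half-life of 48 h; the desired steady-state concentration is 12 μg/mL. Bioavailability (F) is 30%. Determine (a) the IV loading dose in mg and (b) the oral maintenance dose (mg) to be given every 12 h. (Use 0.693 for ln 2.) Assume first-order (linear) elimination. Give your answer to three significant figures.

(a) 5130 mg; (b) 2960 mg

Vd(total) = 48 kg × 8.9 L/kg = 427.2 L
LD = Vd × C = 427.2 × 12 = 5126 mg
CL = 0.693 × Vd / t½ = 0.693 × 427.2 / 48 = 6.168 L/h
D = CL × Css × τ / F = 6.168 × 12 × 12 / 0.3 = 2961 mg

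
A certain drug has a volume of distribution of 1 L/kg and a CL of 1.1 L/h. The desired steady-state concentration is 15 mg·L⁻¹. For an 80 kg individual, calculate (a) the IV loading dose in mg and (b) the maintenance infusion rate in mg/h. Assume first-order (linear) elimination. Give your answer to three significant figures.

Total Vd = 1 × 80 = 80.00 L
Loading: fill Vd to C_target → 80.00 L × 15 mg/L = 1200 mg
Infusion rate = 1.100 L/h × 15 mg/L = 16.50 mg/h

(a) 1200 mg; (b) 16.5 mg/h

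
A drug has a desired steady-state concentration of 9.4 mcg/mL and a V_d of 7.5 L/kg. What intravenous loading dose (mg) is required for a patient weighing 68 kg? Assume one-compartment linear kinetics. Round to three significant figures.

4790 mg

Vd(total) = 68 kg × 7.5 L/kg = 510.0 L
LD = Vd × C = 510.0 × 9.400 = 4794 mg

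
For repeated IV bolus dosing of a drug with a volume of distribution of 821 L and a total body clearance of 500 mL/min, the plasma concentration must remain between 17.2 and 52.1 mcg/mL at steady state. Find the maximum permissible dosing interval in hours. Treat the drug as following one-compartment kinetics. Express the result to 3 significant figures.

Convert clearance: 500 mL/min × 60 min/h ÷ 1000 mL/L = 30.00 L/h
k = CL / Vd = 30.00 / 821.0 = 0.03654 h⁻¹
Between IV bolus doses, concentration decays as C = C₀·e^(−kτ), so C_peak/C_trough = e^(kτ).
τ_max = ln(C_peak/C_trough) / k = ln(52.1/17.2) / 0.03654 = 1.108 / 0.03654 = 30.32 h

30.3 h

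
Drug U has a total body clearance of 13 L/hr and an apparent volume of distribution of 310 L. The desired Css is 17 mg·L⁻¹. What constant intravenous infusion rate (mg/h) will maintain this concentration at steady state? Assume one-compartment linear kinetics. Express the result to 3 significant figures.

Infusion rate = CL · Css = 13.00 L/h × 17 mg/L = 221.0 mg/h

221 mg/h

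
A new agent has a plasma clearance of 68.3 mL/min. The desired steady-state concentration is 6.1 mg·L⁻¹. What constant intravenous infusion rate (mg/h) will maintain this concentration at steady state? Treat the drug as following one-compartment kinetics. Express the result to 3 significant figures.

Convert clearance: 68.3 mL/min × 60 min/h ÷ 1000 mL/L = 4.098 L/h
R₀ = 4.098 × 6.1 = 25.00 mg/h

25.0 mg/h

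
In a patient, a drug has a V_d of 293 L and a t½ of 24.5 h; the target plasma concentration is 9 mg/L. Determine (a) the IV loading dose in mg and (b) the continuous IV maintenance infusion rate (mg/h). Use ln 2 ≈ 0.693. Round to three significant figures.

(a) 2640 mg; (b) 74.6 mg/h

LD = Vd × C = 293.0 × 9 = 2637 mg
CL = 0.693 × Vd / t½ = 0.693 × 293.0 / 24.5 = 8.288 L/h
Infusion rate = CL × Css = 8.288 × 9 = 74.59 mg/h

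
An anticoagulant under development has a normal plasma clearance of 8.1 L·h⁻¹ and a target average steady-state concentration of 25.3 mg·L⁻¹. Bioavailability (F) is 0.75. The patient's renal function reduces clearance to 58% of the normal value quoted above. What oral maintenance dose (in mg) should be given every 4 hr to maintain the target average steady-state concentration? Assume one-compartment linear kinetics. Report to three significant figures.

634 mg

Patient clearance = 0.58 × 8.100 = 4.698 L/h
At steady state, dose per interval replaces the amount cleared in that interval: F·D/τ = CL·Css.
D = CL × Css × τ / F = 4.698 × 25.3 × 4 / 0.75 = 633.9 mg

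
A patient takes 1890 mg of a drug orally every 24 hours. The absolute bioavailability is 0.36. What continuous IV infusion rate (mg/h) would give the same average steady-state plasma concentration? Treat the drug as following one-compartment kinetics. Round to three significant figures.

28.4 mg/h

Equivalent systemic input: infusion rate = F·D/τ.
Rate = 0.36 × 1890 / 24 = 28.35 mg/h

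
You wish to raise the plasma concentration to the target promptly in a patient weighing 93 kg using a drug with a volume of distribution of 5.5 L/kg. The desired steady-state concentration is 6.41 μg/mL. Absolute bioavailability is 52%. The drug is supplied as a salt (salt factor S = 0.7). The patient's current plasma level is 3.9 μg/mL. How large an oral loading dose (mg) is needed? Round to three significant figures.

3530 mg

Total Vd = 5.5 × 93 = 511.5 L
The loading dose fills Vd to the target concentration.
Concentration deficit ΔC = 6.41 − 3.9 = 2.510 mg/L
LD = Vd × ΔC / F / S = 511.5 × 2.510 / 0.52 / 0.7 = 3527 mg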